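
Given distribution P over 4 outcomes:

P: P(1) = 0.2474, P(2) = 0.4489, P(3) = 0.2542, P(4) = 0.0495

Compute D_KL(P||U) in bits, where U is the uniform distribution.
0.2658 bits

U(i) = 1/4 for all i

D_KL(P||U) = Σ P(x) log₂(P(x) / (1/4))
           = Σ P(x) log₂(P(x)) + log₂(4)
           = log₂(4) - H(P)

H(P) = -Σ P(x) log₂(P(x)):
  -P(1)·log₂(P(1)) = -(0.2474)·log₂(0.2474) = 0.49853
  -P(2)·log₂(P(2)) = -(0.4489)·log₂(0.4489) = 0.51872
  -P(3)·log₂(P(3)) = -(0.2542)·log₂(0.2542) = 0.50229
  -P(4)·log₂(P(4)) = -(0.0495)·log₂(0.0495) = 0.21465
H(P) = 0.49853 + 0.51872 + 0.50229 + 0.21465 = 1.73419 bits

log₂(4) = 2.00000 bits

D_KL(P||U) = 2.00000 - 1.73419 = 0.26581 ≈ 0.2658 bits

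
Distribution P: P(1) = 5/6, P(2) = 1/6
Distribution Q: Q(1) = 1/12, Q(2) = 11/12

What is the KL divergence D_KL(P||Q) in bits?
2.3584 bits

D_KL(P||Q) = Σ P(x) log₂(P(x)/Q(x))

Computing term by term:
  P(1)·log₂(P(1)/Q(1)) = (5/6)·log₂((5/6)/(1/12)) = 2.76827
  P(2)·log₂(P(2)/Q(2)) = (1/6)·log₂((1/6)/(11/12)) = -0.40991

D_KL(P||Q) = 2.76827 - 0.40991 = 2.35836 ≈ 2.3584 bits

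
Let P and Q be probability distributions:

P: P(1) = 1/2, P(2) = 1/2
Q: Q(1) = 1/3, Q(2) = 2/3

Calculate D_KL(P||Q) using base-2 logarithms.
0.0850 bits

D_KL(P||Q) = Σ P(x) log₂(P(x)/Q(x))

Computing term by term:
  P(1)·log₂(P(1)/Q(1)) = (1/2)·log₂((1/2)/(1/3)) = 0.29248
  P(2)·log₂(P(2)/Q(2)) = (1/2)·log₂((1/2)/(2/3)) = -0.20752

D_KL(P||Q) = 0.29248 - 0.20752 = 0.08496 ≈ 0.0850 bits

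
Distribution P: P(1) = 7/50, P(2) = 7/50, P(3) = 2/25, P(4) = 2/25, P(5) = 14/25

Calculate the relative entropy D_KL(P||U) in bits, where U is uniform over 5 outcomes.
0.4763 bits

U(i) = 1/5 for all i

D_KL(P||U) = Σ P(x) log₂(P(x) / (1/5))
           = Σ P(x) log₂(P(x)) + log₂(5)
           = log₂(5) - H(P)

H(P) = -Σ P(x) log₂(P(x)):
  -P(1)·log₂(P(1)) = -(7/50)·log₂(7/50) = 0.39711
  -P(2)·log₂(P(2)) = -(7/50)·log₂(7/50) = 0.39711
  -P(3)·log₂(P(3)) = -(2/25)·log₂(2/25) = 0.29151
  -P(4)·log₂(P(4)) = -(2/25)·log₂(2/25) = 0.29151
  -P(5)·log₂(P(5)) = -(14/25)·log₂(14/25) = 0.46844
H(P) = 0.39711 + 0.39711 + 0.29151 + 0.29151 + 0.46844 = 1.84568 bits

log₂(5) = 2.32193 bits

D_KL(P||U) = 2.32193 - 1.84568 = 0.47625 ≈ 0.4763 bits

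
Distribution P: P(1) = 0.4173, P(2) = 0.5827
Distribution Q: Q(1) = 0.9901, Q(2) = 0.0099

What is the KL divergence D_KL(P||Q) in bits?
2.9056 bits

D_KL(P||Q) = Σ P(x) log₂(P(x)/Q(x))

Computing term by term:
  P(1)·log₂(P(1)/Q(1)) = 0.4173·log₂(0.4173/0.9901) = -0.52016
  P(2)·log₂(P(2)/Q(2)) = 0.5827·log₂(0.5827/0.0099) = 3.42580

D_KL(P||Q) = -0.52016 + 3.42580 = 2.90564 ≈ 2.9056 bits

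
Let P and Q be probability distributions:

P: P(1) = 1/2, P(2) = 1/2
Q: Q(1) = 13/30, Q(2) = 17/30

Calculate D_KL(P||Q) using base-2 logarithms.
0.0129 bits

D_KL(P||Q) = Σ P(x) log₂(P(x)/Q(x))

Computing term by term:
  P(1)·log₂(P(1)/Q(1)) = (1/2)·log₂((1/2)/(13/30)) = 0.10323
  P(2)·log₂(P(2)/Q(2)) = (1/2)·log₂((1/2)/(17/30)) = -0.09029

D_KL(P||Q) = 0.10323 - 0.09029 = 0.01294 ≈ 0.0129 bits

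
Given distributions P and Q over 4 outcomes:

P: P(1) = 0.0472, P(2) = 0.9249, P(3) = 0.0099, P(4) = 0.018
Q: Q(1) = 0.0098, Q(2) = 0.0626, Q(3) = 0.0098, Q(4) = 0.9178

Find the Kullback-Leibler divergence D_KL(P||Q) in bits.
3.5984 bits

D_KL(P||Q) = Σ P(x) log₂(P(x)/Q(x))

Computing term by term:
  P(1)·log₂(P(1)/Q(1)) = 0.0472·log₂(0.0472/0.0098) = 0.10705
  P(2)·log₂(P(2)/Q(2)) = 0.9249·log₂(0.9249/0.0626) = 3.59329
  P(3)·log₂(P(3)/Q(3)) = 0.0099·log₂(0.0099/0.0098) = 0.00015
  P(4)·log₂(P(4)/Q(4)) = 0.018·log₂(0.018/0.9178) = -0.10210

D_KL(P||Q) = 0.10705 + 3.59329 + 0.00015 - 0.10210 = 3.59839 ≈ 3.5984 bits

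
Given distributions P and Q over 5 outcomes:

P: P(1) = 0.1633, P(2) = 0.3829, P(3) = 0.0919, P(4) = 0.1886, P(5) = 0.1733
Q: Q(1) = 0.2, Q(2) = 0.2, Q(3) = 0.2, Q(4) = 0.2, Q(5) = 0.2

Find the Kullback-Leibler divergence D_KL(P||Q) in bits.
0.1561 bits

D_KL(P||Q) = Σ P(x) log₂(P(x)/Q(x))

Computing term by term:
  P(1)·log₂(P(1)/Q(1)) = 0.1633·log₂(0.1633/0.2) = -0.04776
  P(2)·log₂(P(2)/Q(2)) = 0.3829·log₂(0.3829/0.2) = 0.35876
  P(3)·log₂(P(3)/Q(3)) = 0.0919·log₂(0.0919/0.2) = -0.10310
  P(4)·log₂(P(4)/Q(4)) = 0.1886·log₂(0.1886/0.2) = -0.01597
  P(5)·log₂(P(5)/Q(5)) = 0.1733·log₂(0.1733/0.2) = -0.03583

D_KL(P||Q) = -0.04776 + 0.35876 - 0.10310 - 0.01597 - 0.03583 = 0.15610 ≈ 0.1561 bits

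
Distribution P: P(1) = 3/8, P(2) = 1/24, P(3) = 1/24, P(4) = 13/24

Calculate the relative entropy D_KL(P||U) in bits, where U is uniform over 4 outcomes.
0.6082 bits

U(i) = 1/4 for all i

D_KL(P||U) = Σ P(x) log₂(P(x) / (1/4))
           = Σ P(x) log₂(P(x)) + log₂(4)
           = log₂(4) - H(P)

H(P) = -Σ P(x) log₂(P(x)):
  -P(1)·log₂(P(1)) = -(3/8)·log₂(3/8) = 0.53064
  -P(2)·log₂(P(2)) = -(1/24)·log₂(1/24) = 0.19104
  -P(3)·log₂(P(3)) = -(1/24)·log₂(1/24) = 0.19104
  -P(4)·log₂(P(4)) = -(13/24)·log₂(13/24) = 0.47912
H(P) = 0.53064 + 0.19104 + 0.19104 + 0.47912 = 1.39184 bits

log₂(4) = 2.00000 bits

D_KL(P||U) = 2.00000 - 1.39184 = 0.60816 ≈ 0.6082 bits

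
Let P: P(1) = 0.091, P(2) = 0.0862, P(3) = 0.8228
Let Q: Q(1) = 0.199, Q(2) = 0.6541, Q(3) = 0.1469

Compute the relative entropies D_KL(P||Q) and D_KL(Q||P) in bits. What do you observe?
D_KL(P||Q) = 1.6905 bits, D_KL(Q||P) = 1.7719 bits. The two directions give different values (D_KL(Q||P) exceeds D_KL(P||Q) by 0.0814 bits): KL divergence is asymmetric.

D_KL(P||Q) = Σ P(x) log₂(P(x)/Q(x))

Computing term by term:
  P(1)·log₂(P(1)/Q(1)) = 0.091·log₂(0.091/0.199) = -0.10272
  P(2)·log₂(P(2)/Q(2)) = 0.0862·log₂(0.0862/0.6541) = -0.25203
  P(3)·log₂(P(3)/Q(3)) = 0.8228·log₂(0.8228/0.1469) = 2.04524

D_KL(P||Q) = -0.10272 - 0.25203 + 2.04524 = 1.69049 ≈ 1.6905 bits

D_KL(Q||P) = Σ Q(x) log₂(Q(x)/P(x))

Computing term by term:
  Q(1)·log₂(Q(1)/P(1)) = 0.199·log₂(0.199/0.091) = 0.22464
  Q(2)·log₂(Q(2)/P(2)) = 0.6541·log₂(0.6541/0.0862) = 1.91243
  Q(3)·log₂(Q(3)/P(3)) = 0.1469·log₂(0.1469/0.8228) = -0.36515

D_KL(Q||P) = 0.22464 + 1.91243 - 0.36515 = 1.77192 ≈ 1.7719 bits

These are NOT equal (difference: 0.0814 bits). KL divergence is asymmetric: D_KL(P||Q) ≠ D_KL(Q||P) in general.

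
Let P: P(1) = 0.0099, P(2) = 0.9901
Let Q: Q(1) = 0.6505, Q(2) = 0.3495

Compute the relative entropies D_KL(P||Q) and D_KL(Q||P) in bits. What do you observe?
D_KL(P||Q) = 1.4276 bits, D_KL(Q||P) = 3.4027 bits. The two directions give different values (D_KL(Q||P) exceeds D_KL(P||Q) by 1.9751 bits): KL divergence is asymmetric.

D_KL(P||Q) = Σ P(x) log₂(P(x)/Q(x))

Computing term by term:
  P(1)·log₂(P(1)/Q(1)) = 0.0099·log₂(0.0099/0.6505) = -0.05978
  P(2)·log₂(P(2)/Q(2)) = 0.9901·log₂(0.9901/0.3495) = 1.48741

D_KL(P||Q) = -0.05978 + 1.48741 = 1.42763 ≈ 1.4276 bits

D_KL(Q||P) = Σ Q(x) log₂(Q(x)/P(x))

Computing term by term:
  Q(1)·log₂(Q(1)/P(1)) = 0.6505·log₂(0.6505/0.0099) = 3.92770
  Q(2)·log₂(Q(2)/P(2)) = 0.3495·log₂(0.3495/0.9901) = -0.52505

D_KL(Q||P) = 3.92770 - 0.52505 = 3.40265 ≈ 3.4027 bits

These are NOT equal (difference: 1.9751 bits). KL divergence is asymmetric: D_KL(P||Q) ≠ D_KL(Q||P) in general.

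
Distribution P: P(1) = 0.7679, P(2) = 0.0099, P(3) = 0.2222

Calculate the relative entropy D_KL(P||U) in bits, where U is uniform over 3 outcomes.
0.7443 bits

U(i) = 1/3 for all i

D_KL(P||U) = Σ P(x) log₂(P(x) / (1/3))
           = Σ P(x) log₂(P(x)) + log₂(3)
           = log₂(3) - H(P)

H(P) = -Σ P(x) log₂(P(x)):
  -P(1)·log₂(P(1)) = -(0.7679)·log₂(0.7679) = 0.29258
  -P(2)·log₂(P(2)) = -(0.0099)·log₂(0.0099) = 0.06592
  -P(3)·log₂(P(3)) = -(0.2222)·log₂(0.2222) = 0.48219
H(P) = 0.29258 + 0.06592 + 0.48219 = 0.84069 bits

log₂(3) = 1.58496 bits

D_KL(P||U) = 1.58496 - 0.84069 = 0.74427 ≈ 0.7443 bits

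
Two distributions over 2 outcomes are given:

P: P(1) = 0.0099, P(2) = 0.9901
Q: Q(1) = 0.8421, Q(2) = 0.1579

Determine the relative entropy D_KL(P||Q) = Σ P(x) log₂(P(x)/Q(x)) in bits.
2.5589 bits

D_KL(P||Q) = Σ P(x) log₂(P(x)/Q(x))

Computing term by term:
  P(1)·log₂(P(1)/Q(1)) = 0.0099·log₂(0.0099/0.8421) = -0.06346
  P(2)·log₂(P(2)/Q(2)) = 0.9901·log₂(0.9901/0.1579) = 2.62234

D_KL(P||Q) = -0.06346 + 2.62234 = 2.55888 ≈ 2.5589 bits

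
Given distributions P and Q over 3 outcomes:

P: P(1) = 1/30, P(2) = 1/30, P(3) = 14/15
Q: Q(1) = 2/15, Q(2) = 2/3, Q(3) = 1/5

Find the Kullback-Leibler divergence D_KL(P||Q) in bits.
1.8635 bits

D_KL(P||Q) = Σ P(x) log₂(P(x)/Q(x))

Computing term by term:
  P(1)·log₂(P(1)/Q(1)) = (1/30)·log₂((1/30)/(2/15)) = -0.06667
  P(2)·log₂(P(2)/Q(2)) = (1/30)·log₂((1/30)/(2/3)) = -0.14406
  P(3)·log₂(P(3)/Q(3)) = (14/15)·log₂((14/15)/(1/5)) = 2.07423

D_KL(P||Q) = -0.06667 - 0.14406 + 2.07423 = 1.86350 ≈ 1.8635 bits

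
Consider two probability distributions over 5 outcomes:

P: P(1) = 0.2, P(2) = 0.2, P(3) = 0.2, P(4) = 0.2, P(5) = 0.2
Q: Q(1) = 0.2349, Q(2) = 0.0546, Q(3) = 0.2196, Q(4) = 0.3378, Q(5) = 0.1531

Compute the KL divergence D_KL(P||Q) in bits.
0.2271 bits

D_KL(P||Q) = Σ P(x) log₂(P(x)/Q(x))

Computing term by term:
  P(1)·log₂(P(1)/Q(1)) = 0.2·log₂(0.2/0.2349) = -0.04641
  P(2)·log₂(P(2)/Q(2)) = 0.2·log₂(0.2/0.0546) = 0.37461
  P(3)·log₂(P(3)/Q(3)) = 0.2·log₂(0.2/0.2196) = -0.02698
  P(4)·log₂(P(4)/Q(4)) = 0.2·log₂(0.2/0.3378) = -0.15123
  P(5)·log₂(P(5)/Q(5)) = 0.2·log₂(0.2/0.1531) = 0.07711

D_KL(P||Q) = -0.04641 + 0.37461 - 0.02698 - 0.15123 + 0.07711 = 0.22710 ≈ 0.2271 bits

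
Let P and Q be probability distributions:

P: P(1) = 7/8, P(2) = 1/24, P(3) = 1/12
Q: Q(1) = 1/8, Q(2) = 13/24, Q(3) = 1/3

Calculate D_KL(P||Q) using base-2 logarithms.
2.1356 bits

D_KL(P||Q) = Σ P(x) log₂(P(x)/Q(x))

Computing term by term:
  P(1)·log₂(P(1)/Q(1)) = (7/8)·log₂((7/8)/(1/8)) = 2.45644
  P(2)·log₂(P(2)/Q(2)) = (1/24)·log₂((1/24)/(13/24)) = -0.15418
  P(3)·log₂(P(3)/Q(3)) = (1/12)·log₂((1/12)/(1/3)) = -0.16667

D_KL(P||Q) = 2.45644 - 0.15418 - 0.16667 = 2.13559 ≈ 2.1356 bits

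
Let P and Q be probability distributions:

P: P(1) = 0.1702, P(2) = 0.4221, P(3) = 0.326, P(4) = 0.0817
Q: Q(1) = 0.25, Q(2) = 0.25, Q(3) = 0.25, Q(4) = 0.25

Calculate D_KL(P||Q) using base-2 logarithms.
0.2176 bits

D_KL(P||Q) = Σ P(x) log₂(P(x)/Q(x))

Computing term by term:
  P(1)·log₂(P(1)/Q(1)) = 0.1702·log₂(0.1702/0.25) = -0.09441
  P(2)·log₂(P(2)/Q(2)) = 0.4221·log₂(0.4221/0.25) = 0.31896
  P(3)·log₂(P(3)/Q(3)) = 0.326·log₂(0.326/0.25) = 0.12484
  P(4)·log₂(P(4)/Q(4)) = 0.0817·log₂(0.0817/0.25) = -0.13182

D_KL(P||Q) = -0.09441 + 0.31896 + 0.12484 - 0.13182 = 0.21757 ≈ 0.2176 bits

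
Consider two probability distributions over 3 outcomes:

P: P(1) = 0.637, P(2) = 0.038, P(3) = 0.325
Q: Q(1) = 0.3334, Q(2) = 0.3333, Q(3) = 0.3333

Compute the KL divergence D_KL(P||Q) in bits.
0.4641 bits

D_KL(P||Q) = Σ P(x) log₂(P(x)/Q(x))

Computing term by term:
  P(1)·log₂(P(1)/Q(1)) = 0.637·log₂(0.637/0.3334) = 0.59498
  P(2)·log₂(P(2)/Q(2)) = 0.038·log₂(0.038/0.3333) = -0.11904
  P(3)·log₂(P(3)/Q(3)) = 0.325·log₂(0.325/0.3333) = -0.01182

D_KL(P||Q) = 0.59498 - 0.11904 - 0.01182 = 0.46412 ≈ 0.4641 bits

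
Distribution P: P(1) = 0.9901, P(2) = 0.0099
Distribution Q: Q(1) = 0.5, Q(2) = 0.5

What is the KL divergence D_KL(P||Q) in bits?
0.9199 bits

D_KL(P||Q) = Σ P(x) log₂(P(x)/Q(x))

Computing term by term:
  P(1)·log₂(P(1)/Q(1)) = 0.9901·log₂(0.9901/0.5) = 0.97589
  P(2)·log₂(P(2)/Q(2)) = 0.0099·log₂(0.0099/0.5) = -0.05602

D_KL(P||Q) = 0.97589 - 0.05602 = 0.91987 ≈ 0.9199 bits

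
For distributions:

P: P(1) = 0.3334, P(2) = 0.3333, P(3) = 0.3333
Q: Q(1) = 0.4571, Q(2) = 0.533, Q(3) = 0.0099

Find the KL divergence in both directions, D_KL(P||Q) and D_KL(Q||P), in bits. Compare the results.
D_KL(P||Q) = 1.3134 bits, D_KL(Q||P) = 0.5189 bits. D_KL(P||Q) is larger than D_KL(Q||P) by 0.7945 bits; the two directions differ.

D_KL(P||Q) = Σ P(x) log₂(P(x)/Q(x))

Computing term by term:
  P(1)·log₂(P(1)/Q(1)) = 0.3334·log₂(0.3334/0.4571) = -0.15178
  P(2)·log₂(P(2)/Q(2)) = 0.3333·log₂(0.3333/0.533) = -0.22575
  P(3)·log₂(P(3)/Q(3)) = 0.3333·log₂(0.3333/0.0099) = 1.69091

D_KL(P||Q) = -0.15178 - 0.22575 + 1.69091 = 1.31338 ≈ 1.3134 bits

D_KL(Q||P) = Σ Q(x) log₂(Q(x)/P(x))

Computing term by term:
  Q(1)·log₂(Q(1)/P(1)) = 0.4571·log₂(0.4571/0.3334) = 0.20810
  Q(2)·log₂(Q(2)/P(2)) = 0.533·log₂(0.533/0.3333) = 0.36101
  Q(3)·log₂(Q(3)/P(3)) = 0.0099·log₂(0.0099/0.3333) = -0.05023

D_KL(Q||P) = 0.20810 + 0.36101 - 0.05023 = 0.51888 ≈ 0.5189 bits

These are NOT equal (difference: 0.7945 bits). KL divergence is asymmetric: D_KL(P||Q) ≠ D_KL(Q||P) in general.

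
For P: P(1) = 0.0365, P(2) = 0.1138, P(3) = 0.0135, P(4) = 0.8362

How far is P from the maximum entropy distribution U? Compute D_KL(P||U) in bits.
1.1692 bits

U(i) = 1/4 for all i

D_KL(P||U) = Σ P(x) log₂(P(x) / (1/4))
           = Σ P(x) log₂(P(x)) + log₂(4)
           = log₂(4) - H(P)

H(P) = -Σ P(x) log₂(P(x)):
  -P(1)·log₂(P(1)) = -(0.0365)·log₂(0.0365) = 0.17432
  -P(2)·log₂(P(2)) = -(0.1138)·log₂(0.1138) = 0.35681
  -P(3)·log₂(P(3)) = -(0.0135)·log₂(0.0135) = 0.08385
  -P(4)·log₂(P(4)) = -(0.8362)·log₂(0.8362) = 0.21581
H(P) = 0.17432 + 0.35681 + 0.08385 + 0.21581 = 0.83079 bits

log₂(4) = 2.00000 bits

D_KL(P||U) = 2.00000 - 0.83079 = 1.16921 ≈ 1.1692 bits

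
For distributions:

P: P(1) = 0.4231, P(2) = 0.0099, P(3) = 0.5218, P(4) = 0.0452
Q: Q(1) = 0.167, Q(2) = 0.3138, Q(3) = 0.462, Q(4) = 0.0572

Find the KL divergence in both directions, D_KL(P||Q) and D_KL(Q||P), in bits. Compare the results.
D_KL(P||Q) = 0.5944 bits, D_KL(Q||P) = 1.2790 bits. D_KL(Q||P) is larger than D_KL(P||Q) by 0.6846 bits; the two directions differ.

D_KL(P||Q) = Σ P(x) log₂(P(x)/Q(x))

Computing term by term:
  P(1)·log₂(P(1)/Q(1)) = 0.4231·log₂(0.4231/0.167) = 0.56744
  P(2)·log₂(P(2)/Q(2)) = 0.0099·log₂(0.0099/0.3138) = -0.04936
  P(3)·log₂(P(3)/Q(3)) = 0.5218·log₂(0.5218/0.462) = 0.09163
  P(4)·log₂(P(4)/Q(4)) = 0.0452·log₂(0.0452/0.0572) = -0.01535

D_KL(P||Q) = 0.56744 - 0.04936 + 0.09163 - 0.01535 = 0.59436 ≈ 0.5944 bits

D_KL(Q||P) = Σ Q(x) log₂(Q(x)/P(x))

Computing term by term:
  Q(1)·log₂(Q(1)/P(1)) = 0.167·log₂(0.167/0.4231) = -0.22397
  Q(2)·log₂(Q(2)/P(2)) = 0.3138·log₂(0.3138/0.0099) = 1.56469
  Q(3)·log₂(Q(3)/P(3)) = 0.462·log₂(0.462/0.5218) = -0.08113
  Q(4)·log₂(Q(4)/P(4)) = 0.0572·log₂(0.0572/0.0452) = 0.01943

D_KL(Q||P) = -0.22397 + 1.56469 - 0.08113 + 0.01943 = 1.27902 ≈ 1.2790 bits

These are NOT equal (difference: 0.6846 bits). KL divergence is asymmetric: D_KL(P||Q) ≠ D_KL(Q||P) in general.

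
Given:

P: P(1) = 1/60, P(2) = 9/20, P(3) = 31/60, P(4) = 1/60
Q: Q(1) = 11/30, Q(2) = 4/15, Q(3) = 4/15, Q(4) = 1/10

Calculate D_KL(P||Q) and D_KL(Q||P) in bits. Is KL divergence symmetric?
D_KL(P||Q) = 0.7153 bits, D_KL(Q||P) = 1.4379 bits. No, KL divergence is not symmetric.

D_KL(P||Q) = Σ P(x) log₂(P(x)/Q(x))

Computing term by term:
  P(1)·log₂(P(1)/Q(1)) = (1/60)·log₂((1/60)/(11/30)) = -0.07432
  P(2)·log₂(P(2)/Q(2)) = (9/20)·log₂((9/20)/(4/15)) = 0.33970
  P(3)·log₂(P(3)/Q(3)) = (31/60)·log₂((31/60)/(4/15)) = 0.49300
  P(4)·log₂(P(4)/Q(4)) = (1/60)·log₂((1/60)/(1/10)) = -0.04308

D_KL(P||Q) = -0.07432 + 0.33970 + 0.49300 - 0.04308 = 0.71530 ≈ 0.7153 bits

D_KL(Q||P) = Σ Q(x) log₂(Q(x)/P(x))

Computing term by term:
  Q(1)·log₂(Q(1)/P(1)) = (11/30)·log₂((11/30)/(1/60)) = 1.63512
  Q(2)·log₂(Q(2)/P(2)) = (4/15)·log₂((4/15)/(9/20)) = -0.20130
  Q(3)·log₂(Q(3)/P(3)) = (4/15)·log₂((4/15)/(31/60)) = -0.25445
  Q(4)·log₂(Q(4)/P(4)) = (1/10)·log₂((1/10)/(1/60)) = 0.25850

D_KL(Q||P) = 1.63512 - 0.20130 - 0.25445 + 0.25850 = 1.43787 ≈ 1.4379 bits

These are NOT equal (difference: 0.7226 bits). KL divergence is asymmetric: D_KL(P||Q) ≠ D_KL(Q||P) in general.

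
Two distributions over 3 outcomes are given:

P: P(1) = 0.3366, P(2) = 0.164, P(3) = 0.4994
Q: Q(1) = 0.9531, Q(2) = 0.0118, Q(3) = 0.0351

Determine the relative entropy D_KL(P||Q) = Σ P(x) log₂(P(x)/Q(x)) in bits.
2.0303 bits

D_KL(P||Q) = Σ P(x) log₂(P(x)/Q(x))

Computing term by term:
  P(1)·log₂(P(1)/Q(1)) = 0.3366·log₂(0.3366/0.9531) = -0.50544
  P(2)·log₂(P(2)/Q(2)) = 0.164·log₂(0.164/0.0118) = 0.62268
  P(3)·log₂(P(3)/Q(3)) = 0.4994·log₂(0.4994/0.0351) = 1.91303

D_KL(P||Q) = -0.50544 + 0.62268 + 1.91303 = 2.03027 ≈ 2.0303 bits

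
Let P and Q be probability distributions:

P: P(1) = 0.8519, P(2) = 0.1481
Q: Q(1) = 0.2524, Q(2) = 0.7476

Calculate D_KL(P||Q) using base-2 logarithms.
1.1491 bits

D_KL(P||Q) = Σ P(x) log₂(P(x)/Q(x))

Computing term by term:
  P(1)·log₂(P(1)/Q(1)) = 0.8519·log₂(0.8519/0.2524) = 1.49506
  P(2)·log₂(P(2)/Q(2)) = 0.1481·log₂(0.1481/0.7476) = -0.34592

D_KL(P||Q) = 1.49506 - 0.34592 = 1.14914 ≈ 1.1491 bits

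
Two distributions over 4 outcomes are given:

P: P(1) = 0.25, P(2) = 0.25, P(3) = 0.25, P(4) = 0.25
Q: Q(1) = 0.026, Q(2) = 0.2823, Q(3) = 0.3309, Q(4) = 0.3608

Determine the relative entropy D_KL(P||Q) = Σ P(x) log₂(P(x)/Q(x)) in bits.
0.5391 bits

D_KL(P||Q) = Σ P(x) log₂(P(x)/Q(x))

Computing term by term:
  P(1)·log₂(P(1)/Q(1)) = 0.25·log₂(0.25/0.026) = 0.81634
  P(2)·log₂(P(2)/Q(2)) = 0.25·log₂(0.25/0.2823) = -0.04383
  P(3)·log₂(P(3)/Q(3)) = 0.25·log₂(0.25/0.3309) = -0.10112
  P(4)·log₂(P(4)/Q(4)) = 0.25·log₂(0.25/0.3608) = -0.13232

D_KL(P||Q) = 0.81634 - 0.04383 - 0.10112 - 0.13232 = 0.53907 ≈ 0.5391 bits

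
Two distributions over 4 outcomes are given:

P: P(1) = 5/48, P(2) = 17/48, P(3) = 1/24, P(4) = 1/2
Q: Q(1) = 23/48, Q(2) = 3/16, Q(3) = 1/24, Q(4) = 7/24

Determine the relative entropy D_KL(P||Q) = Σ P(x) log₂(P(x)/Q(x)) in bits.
0.4844 bits

D_KL(P||Q) = Σ P(x) log₂(P(x)/Q(x))

Computing term by term:
  P(1)·log₂(P(1)/Q(1)) = (5/48)·log₂((5/48)/(23/48)) = -0.22934
  P(2)·log₂(P(2)/Q(2)) = (17/48)·log₂((17/48)/(3/16)) = 0.32496
  P(3)·log₂(P(3)/Q(3)) = (1/24)·log₂((1/24)/(1/24)) = 0.00000
  P(4)·log₂(P(4)/Q(4)) = (1/2)·log₂((1/2)/(7/24)) = 0.38880

D_KL(P||Q) = -0.22934 + 0.32496 + 0.00000 + 0.38880 = 0.48442 ≈ 0.4844 bits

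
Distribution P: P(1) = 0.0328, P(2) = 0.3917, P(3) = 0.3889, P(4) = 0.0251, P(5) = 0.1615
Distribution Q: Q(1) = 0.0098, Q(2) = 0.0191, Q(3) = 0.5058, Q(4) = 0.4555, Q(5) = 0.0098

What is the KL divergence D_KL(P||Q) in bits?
2.1647 bits

D_KL(P||Q) = Σ P(x) log₂(P(x)/Q(x))

Computing term by term:
  P(1)·log₂(P(1)/Q(1)) = 0.0328·log₂(0.0328/0.0098) = 0.05717
  P(2)·log₂(P(2)/Q(2)) = 0.3917·log₂(0.3917/0.0191) = 1.70707
  P(3)·log₂(P(3)/Q(3)) = 0.3889·log₂(0.3889/0.5058) = -0.14746
  P(4)·log₂(P(4)/Q(4)) = 0.0251·log₂(0.0251/0.4555) = -0.10496
  P(5)·log₂(P(5)/Q(5)) = 0.1615·log₂(0.1615/0.0098) = 0.65288

D_KL(P||Q) = 0.05717 + 1.70707 - 0.14746 - 0.10496 + 0.65288 = 2.16470 ≈ 2.1647 bits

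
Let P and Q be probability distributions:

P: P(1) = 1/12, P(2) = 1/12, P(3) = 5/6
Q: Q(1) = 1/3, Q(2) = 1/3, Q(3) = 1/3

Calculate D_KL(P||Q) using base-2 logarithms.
0.7683 bits

D_KL(P||Q) = Σ P(x) log₂(P(x)/Q(x))

Computing term by term:
  P(1)·log₂(P(1)/Q(1)) = (1/12)·log₂((1/12)/(1/3)) = -0.16667
  P(2)·log₂(P(2)/Q(2)) = (1/12)·log₂((1/12)/(1/3)) = -0.16667
  P(3)·log₂(P(3)/Q(3)) = (5/6)·log₂((5/6)/(1/3)) = 1.10161

D_KL(P||Q) = -0.16667 - 0.16667 + 1.10161 = 0.76827 ≈ 0.7683 bits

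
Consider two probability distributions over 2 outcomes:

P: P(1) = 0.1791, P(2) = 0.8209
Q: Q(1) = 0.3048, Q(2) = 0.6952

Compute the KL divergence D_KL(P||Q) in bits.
0.0594 bits

D_KL(P||Q) = Σ P(x) log₂(P(x)/Q(x))

Computing term by term:
  P(1)·log₂(P(1)/Q(1)) = 0.1791·log₂(0.1791/0.3048) = -0.13739
  P(2)·log₂(P(2)/Q(2)) = 0.8209·log₂(0.8209/0.6952) = 0.19683

D_KL(P||Q) = -0.13739 + 0.19683 = 0.05944 ≈ 0.0594 bits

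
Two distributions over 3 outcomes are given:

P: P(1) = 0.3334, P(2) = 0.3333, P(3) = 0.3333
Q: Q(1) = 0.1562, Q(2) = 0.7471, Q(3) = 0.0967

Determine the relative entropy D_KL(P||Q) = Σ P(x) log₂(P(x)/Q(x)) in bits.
0.5716 bits

D_KL(P||Q) = Σ P(x) log₂(P(x)/Q(x))

Computing term by term:
  P(1)·log₂(P(1)/Q(1)) = 0.3334·log₂(0.3334/0.1562) = 0.36469
  P(2)·log₂(P(2)/Q(2)) = 0.3333·log₂(0.3333/0.7471) = -0.38812
  P(3)·log₂(P(3)/Q(3)) = 0.3333·log₂(0.3333/0.0967) = 0.59502

D_KL(P||Q) = 0.36469 - 0.38812 + 0.59502 = 0.57159 ≈ 0.5716 bits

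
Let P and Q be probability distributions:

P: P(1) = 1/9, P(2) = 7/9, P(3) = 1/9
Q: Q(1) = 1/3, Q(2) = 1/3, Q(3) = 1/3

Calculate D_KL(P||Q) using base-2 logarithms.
0.5985 bits

D_KL(P||Q) = Σ P(x) log₂(P(x)/Q(x))

Computing term by term:
  P(1)·log₂(P(1)/Q(1)) = (1/9)·log₂((1/9)/(1/3)) = -0.17611
  P(2)·log₂(P(2)/Q(2)) = (7/9)·log₂((7/9)/(1/3)) = 0.95075
  P(3)·log₂(P(3)/Q(3)) = (1/9)·log₂((1/9)/(1/3)) = -0.17611

D_KL(P||Q) = -0.17611 + 0.95075 - 0.17611 = 0.59853 ≈ 0.5985 bits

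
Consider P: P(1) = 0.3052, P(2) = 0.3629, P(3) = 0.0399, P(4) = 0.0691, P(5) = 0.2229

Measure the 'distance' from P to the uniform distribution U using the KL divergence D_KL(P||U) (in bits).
0.3342 bits

U(i) = 1/5 for all i

D_KL(P||U) = Σ P(x) log₂(P(x) / (1/5))
           = Σ P(x) log₂(P(x)) + log₂(5)
           = log₂(5) - H(P)

H(P) = -Σ P(x) log₂(P(x)):
  -P(1)·log₂(P(1)) = -(0.3052)·log₂(0.3052) = 0.52256
  -P(2)·log₂(P(2)) = -(0.3629)·log₂(0.3629) = 0.53069
  -P(3)·log₂(P(3)) = -(0.0399)·log₂(0.0399) = 0.18543
  -P(4)·log₂(P(4)) = -(0.0691)·log₂(0.0691) = 0.26639
  -P(5)·log₂(P(5)) = -(0.2229)·log₂(0.2229) = 0.48270
H(P) = 0.52256 + 0.53069 + 0.18543 + 0.26639 + 0.48270 = 1.98777 bits

log₂(5) = 2.32193 bits

D_KL(P||U) = 2.32193 - 1.98777 = 0.33416 ≈ 0.3342 bits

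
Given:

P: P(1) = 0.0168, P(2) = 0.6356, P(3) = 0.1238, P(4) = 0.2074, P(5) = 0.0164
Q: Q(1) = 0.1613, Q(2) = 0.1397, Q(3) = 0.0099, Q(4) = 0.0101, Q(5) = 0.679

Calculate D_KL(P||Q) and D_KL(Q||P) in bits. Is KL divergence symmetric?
D_KL(P||Q) = 2.6018 bits, D_KL(Q||P) = 3.7882 bits. No, KL divergence is not symmetric.

D_KL(P||Q) = Σ P(x) log₂(P(x)/Q(x))

Computing term by term:
  P(1)·log₂(P(1)/Q(1)) = 0.0168·log₂(0.0168/0.1613) = -0.05482
  P(2)·log₂(P(2)/Q(2)) = 0.6356·log₂(0.6356/0.1397) = 1.38929
  P(3)·log₂(P(3)/Q(3)) = 0.1238·log₂(0.1238/0.0099) = 0.45118
  P(4)·log₂(P(4)/Q(4)) = 0.2074·log₂(0.2074/0.0101) = 0.90426
  P(5)·log₂(P(5)/Q(5)) = 0.0164·log₂(0.0164/0.679) = -0.08809

D_KL(P||Q) = -0.05482 + 1.38929 + 0.45118 + 0.90426 - 0.08809 = 2.60182 ≈ 2.6018 bits

D_KL(Q||P) = Σ Q(x) log₂(Q(x)/P(x))

Computing term by term:
  Q(1)·log₂(Q(1)/P(1)) = 0.1613·log₂(0.1613/0.0168) = 0.52636
  Q(2)·log₂(Q(2)/P(2)) = 0.1397·log₂(0.1397/0.6356) = -0.30535
  Q(3)·log₂(Q(3)/P(3)) = 0.0099·log₂(0.0099/0.1238) = -0.03608
  Q(4)·log₂(Q(4)/P(4)) = 0.0101·log₂(0.0101/0.2074) = -0.04404
  Q(5)·log₂(Q(5)/P(5)) = 0.679·log₂(0.679/0.0164) = 3.64735

D_KL(Q||P) = 0.52636 - 0.30535 - 0.03608 - 0.04404 + 3.64735 = 3.78824 ≈ 3.7882 bits

These are NOT equal (difference: 1.1864 bits). KL divergence is asymmetric: D_KL(P||Q) ≠ D_KL(Q||P) in general.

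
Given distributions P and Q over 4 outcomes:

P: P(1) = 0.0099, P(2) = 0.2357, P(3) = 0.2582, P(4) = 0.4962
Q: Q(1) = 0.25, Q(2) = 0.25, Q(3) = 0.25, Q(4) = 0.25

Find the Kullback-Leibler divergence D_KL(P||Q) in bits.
0.4366 bits

D_KL(P||Q) = Σ P(x) log₂(P(x)/Q(x))

Computing term by term:
  P(1)·log₂(P(1)/Q(1)) = 0.0099·log₂(0.0099/0.25) = -0.04612
  P(2)·log₂(P(2)/Q(2)) = 0.2357·log₂(0.2357/0.25) = -0.02003
  P(3)·log₂(P(3)/Q(3)) = 0.2582·log₂(0.2582/0.25) = 0.01202
  P(4)·log₂(P(4)/Q(4)) = 0.4962·log₂(0.4962/0.25) = 0.49074

D_KL(P||Q) = -0.04612 - 0.02003 + 0.01202 + 0.49074 = 0.43661 ≈ 0.4366 bits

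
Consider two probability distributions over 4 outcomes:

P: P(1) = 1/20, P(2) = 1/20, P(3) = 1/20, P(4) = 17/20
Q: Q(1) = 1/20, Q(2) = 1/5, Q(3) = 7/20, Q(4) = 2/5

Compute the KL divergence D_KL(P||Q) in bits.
0.6840 bits

D_KL(P||Q) = Σ P(x) log₂(P(x)/Q(x))

Computing term by term:
  P(1)·log₂(P(1)/Q(1)) = (1/20)·log₂((1/20)/(1/20)) = 0.00000
  P(2)·log₂(P(2)/Q(2)) = (1/20)·log₂((1/20)/(1/5)) = -0.10000
  P(3)·log₂(P(3)/Q(3)) = (1/20)·log₂((1/20)/(7/20)) = -0.14037
  P(4)·log₂(P(4)/Q(4)) = (17/20)·log₂((17/20)/(2/5)) = 0.92434

D_KL(P||Q) = 0.00000 - 0.10000 - 0.14037 + 0.92434 = 0.68397 ≈ 0.6840 bits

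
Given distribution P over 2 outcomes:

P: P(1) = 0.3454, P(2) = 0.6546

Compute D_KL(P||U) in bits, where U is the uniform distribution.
0.0701 bits

U(i) = 1/2 for all i

D_KL(P||U) = Σ P(x) log₂(P(x) / (1/2))
           = Σ P(x) log₂(P(x)) + log₂(2)
           = log₂(2) - H(P)

H(P) = -Σ P(x) log₂(P(x)):
  -P(1)·log₂(P(1)) = -(0.3454)·log₂(0.3454) = 0.52973
  -P(2)·log₂(P(2)) = -(0.6546)·log₂(0.6546) = 0.40017
H(P) = 0.52973 + 0.40017 = 0.92990 bits

log₂(2) = 1.00000 bits

D_KL(P||U) = 1.00000 - 0.92990 = 0.07010 ≈ 0.0701 bits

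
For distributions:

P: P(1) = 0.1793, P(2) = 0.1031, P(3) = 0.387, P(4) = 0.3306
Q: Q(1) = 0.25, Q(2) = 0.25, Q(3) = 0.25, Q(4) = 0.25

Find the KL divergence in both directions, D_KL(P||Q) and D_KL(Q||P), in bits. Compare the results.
D_KL(P||Q) = 0.1595 bits, D_KL(Q||P) = 0.1810 bits. D_KL(Q||P) is larger than D_KL(P||Q) by 0.0215 bits; the two directions differ.

D_KL(P||Q) = Σ P(x) log₂(P(x)/Q(x))

Computing term by term:
  P(1)·log₂(P(1)/Q(1)) = 0.1793·log₂(0.1793/0.25) = -0.08598
  P(2)·log₂(P(2)/Q(2)) = 0.1031·log₂(0.1031/0.25) = -0.13175
  P(3)·log₂(P(3)/Q(3)) = 0.387·log₂(0.387/0.25) = 0.24397
  P(4)·log₂(P(4)/Q(4)) = 0.3306·log₂(0.3306/0.25) = 0.13328

D_KL(P||Q) = -0.08598 - 0.13175 + 0.24397 + 0.13328 = 0.15952 ≈ 0.1595 bits

D_KL(Q||P) = Σ Q(x) log₂(Q(x)/P(x))

Computing term by term:
  Q(1)·log₂(Q(1)/P(1)) = 0.25·log₂(0.25/0.1793) = 0.11989
  Q(2)·log₂(Q(2)/P(2)) = 0.25·log₂(0.25/0.1031) = 0.31947
  Q(3)·log₂(Q(3)/P(3)) = 0.25·log₂(0.25/0.387) = -0.15760
  Q(4)·log₂(Q(4)/P(4)) = 0.25·log₂(0.25/0.3306) = -0.10079

D_KL(Q||P) = 0.11989 + 0.31947 - 0.15760 - 0.10079 = 0.18097 ≈ 0.1810 bits

These are NOT equal (difference: 0.0215 bits). KL divergence is asymmetric: D_KL(P||Q) ≠ D_KL(Q||P) in general.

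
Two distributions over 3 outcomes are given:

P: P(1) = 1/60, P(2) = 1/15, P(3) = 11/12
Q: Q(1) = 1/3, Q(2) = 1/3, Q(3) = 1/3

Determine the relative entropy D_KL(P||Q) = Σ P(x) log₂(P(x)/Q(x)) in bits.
1.1110 bits

D_KL(P||Q) = Σ P(x) log₂(P(x)/Q(x))

Computing term by term:
  P(1)·log₂(P(1)/Q(1)) = (1/60)·log₂((1/60)/(1/3)) = -0.07203
  P(2)·log₂(P(2)/Q(2)) = (1/15)·log₂((1/15)/(1/3)) = -0.15480
  P(3)·log₂(P(3)/Q(3)) = (11/12)·log₂((11/12)/(1/3)) = 1.33781

D_KL(P||Q) = -0.07203 - 0.15480 + 1.33781 = 1.11098 ≈ 1.1110 bits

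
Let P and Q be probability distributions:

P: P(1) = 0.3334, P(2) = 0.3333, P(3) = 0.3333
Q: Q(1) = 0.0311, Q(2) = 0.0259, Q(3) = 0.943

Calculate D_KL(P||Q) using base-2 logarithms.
1.8694 bits

D_KL(P||Q) = Σ P(x) log₂(P(x)/Q(x))

Computing term by term:
  P(1)·log₂(P(1)/Q(1)) = 0.3334·log₂(0.3334/0.0311) = 1.14098
  P(2)·log₂(P(2)/Q(2)) = 0.3333·log₂(0.3333/0.0259) = 1.22848
  P(3)·log₂(P(3)/Q(3)) = 0.3333·log₂(0.3333/0.943) = -0.50010

D_KL(P||Q) = 1.14098 + 1.22848 - 0.50010 = 1.86936 ≈ 1.8694 bits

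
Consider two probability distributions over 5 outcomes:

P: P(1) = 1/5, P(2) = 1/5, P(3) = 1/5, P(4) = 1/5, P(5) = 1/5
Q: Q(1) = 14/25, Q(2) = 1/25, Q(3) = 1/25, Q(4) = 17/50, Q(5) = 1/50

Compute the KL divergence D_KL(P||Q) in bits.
1.1430 bits

D_KL(P||Q) = Σ P(x) log₂(P(x)/Q(x))

Computing term by term:
  P(1)·log₂(P(1)/Q(1)) = (1/5)·log₂((1/5)/(14/25)) = -0.29709
  P(2)·log₂(P(2)/Q(2)) = (1/5)·log₂((1/5)/(1/25)) = 0.46439
  P(3)·log₂(P(3)/Q(3)) = (1/5)·log₂((1/5)/(1/25)) = 0.46439
  P(4)·log₂(P(4)/Q(4)) = (1/5)·log₂((1/5)/(17/50)) = -0.15311
  P(5)·log₂(P(5)/Q(5)) = (1/5)·log₂((1/5)/(1/50)) = 0.66439

D_KL(P||Q) = -0.29709 + 0.46439 + 0.46439 - 0.15311 + 0.66439 = 1.14297 ≈ 1.1430 bits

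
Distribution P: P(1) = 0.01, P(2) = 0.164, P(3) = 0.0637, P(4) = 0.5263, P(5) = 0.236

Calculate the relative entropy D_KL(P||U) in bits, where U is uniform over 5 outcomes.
0.5957 bits

U(i) = 1/5 for all i

D_KL(P||U) = Σ P(x) log₂(P(x) / (1/5))
           = Σ P(x) log₂(P(x)) + log₂(5)
           = log₂(5) - H(P)

H(P) = -Σ P(x) log₂(P(x)):
  -P(1)·log₂(P(1)) = -(0.01)·log₂(0.01) = 0.06644
  -P(2)·log₂(P(2)) = -(0.164)·log₂(0.164) = 0.42775
  -P(3)·log₂(P(3)) = -(0.0637)·log₂(0.0637) = 0.25305
  -P(4)·log₂(P(4)) = -(0.5263)·log₂(0.5263) = 0.48738
  -P(5)·log₂(P(5)) = -(0.236)·log₂(0.236) = 0.49162
H(P) = 0.06644 + 0.42775 + 0.25305 + 0.48738 + 0.49162 = 1.72624 bits

log₂(5) = 2.32193 bits

D_KL(P||U) = 2.32193 - 1.72624 = 0.59569 ≈ 0.5957 bits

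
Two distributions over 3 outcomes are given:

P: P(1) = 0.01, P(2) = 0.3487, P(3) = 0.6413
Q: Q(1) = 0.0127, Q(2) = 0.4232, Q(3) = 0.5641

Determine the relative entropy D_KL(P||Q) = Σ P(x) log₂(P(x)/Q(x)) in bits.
0.0178 bits

D_KL(P||Q) = Σ P(x) log₂(P(x)/Q(x))

Computing term by term:
  P(1)·log₂(P(1)/Q(1)) = 0.01·log₂(0.01/0.0127) = -0.00345
  P(2)·log₂(P(2)/Q(2)) = 0.3487·log₂(0.3487/0.4232) = -0.09741
  P(3)·log₂(P(3)/Q(3)) = 0.6413·log₂(0.6413/0.5641) = 0.11867

D_KL(P||Q) = -0.00345 - 0.09741 + 0.11867 = 0.01781 ≈ 0.0178 bits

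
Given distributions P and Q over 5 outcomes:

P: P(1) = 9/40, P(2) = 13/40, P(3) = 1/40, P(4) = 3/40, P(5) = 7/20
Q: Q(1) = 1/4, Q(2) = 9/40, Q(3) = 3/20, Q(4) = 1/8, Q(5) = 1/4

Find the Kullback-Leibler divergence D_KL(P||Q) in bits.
0.1882 bits

D_KL(P||Q) = Σ P(x) log₂(P(x)/Q(x))

Computing term by term:
  P(1)·log₂(P(1)/Q(1)) = (9/40)·log₂((9/40)/(1/4)) = -0.03420
  P(2)·log₂(P(2)/Q(2)) = (13/40)·log₂((13/40)/(9/40)) = 0.17242
  P(3)·log₂(P(3)/Q(3)) = (1/40)·log₂((1/40)/(3/20)) = -0.06462
  P(4)·log₂(P(4)/Q(4)) = (3/40)·log₂((3/40)/(1/8)) = -0.05527
  P(5)·log₂(P(5)/Q(5)) = (7/20)·log₂((7/20)/(1/4)) = 0.16990

D_KL(P||Q) = -0.03420 + 0.17242 - 0.06462 - 0.05527 + 0.16990 = 0.18823 ≈ 0.1882 bits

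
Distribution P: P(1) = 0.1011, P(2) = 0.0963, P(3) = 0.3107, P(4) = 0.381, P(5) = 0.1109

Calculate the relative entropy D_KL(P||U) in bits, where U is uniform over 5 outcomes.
0.2563 bits

U(i) = 1/5 for all i

D_KL(P||U) = Σ P(x) log₂(P(x) / (1/5))
           = Σ P(x) log₂(P(x)) + log₂(5)
           = log₂(5) - H(P)

H(P) = -Σ P(x) log₂(P(x)):
  -P(1)·log₂(P(1)) = -(0.1011)·log₂(0.1011) = 0.33425
  -P(2)·log₂(P(2)) = -(0.0963)·log₂(0.0963) = 0.32514
  -P(3)·log₂(P(3)) = -(0.3107)·log₂(0.3107) = 0.52397
  -P(4)·log₂(P(4)) = -(0.381)·log₂(0.381) = 0.53040
  -P(5)·log₂(P(5)) = -(0.1109)·log₂(0.1109) = 0.35185
H(P) = 0.33425 + 0.32514 + 0.52397 + 0.53040 + 0.35185 = 2.06561 bits

log₂(5) = 2.32193 bits

D_KL(P||U) = 2.32193 - 2.06561 = 0.25632 ≈ 0.2563 bits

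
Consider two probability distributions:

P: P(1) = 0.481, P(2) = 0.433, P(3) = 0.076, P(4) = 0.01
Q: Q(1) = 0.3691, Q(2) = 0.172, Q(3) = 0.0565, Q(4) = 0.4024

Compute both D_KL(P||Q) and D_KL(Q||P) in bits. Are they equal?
D_KL(P||Q) = 0.7397 bits, D_KL(Q||P) = 1.7507 bits. No, they are not equal.

D_KL(P||Q) = Σ P(x) log₂(P(x)/Q(x))

Computing term by term:
  P(1)·log₂(P(1)/Q(1)) = 0.481·log₂(0.481/0.3691) = 0.18375
  P(2)·log₂(P(2)/Q(2)) = 0.433·log₂(0.433/0.172) = 0.57674
  P(3)·log₂(P(3)/Q(3)) = 0.076·log₂(0.076/0.0565) = 0.03251
  P(4)·log₂(P(4)/Q(4)) = 0.01·log₂(0.01/0.4024) = -0.05331

D_KL(P||Q) = 0.18375 + 0.57674 + 0.03251 - 0.05331 = 0.73969 ≈ 0.7397 bits

D_KL(Q||P) = Σ Q(x) log₂(Q(x)/P(x))

Computing term by term:
  Q(1)·log₂(Q(1)/P(1)) = 0.3691·log₂(0.3691/0.481) = -0.14101
  Q(2)·log₂(Q(2)/P(2)) = 0.172·log₂(0.172/0.433) = -0.22910
  Q(3)·log₂(Q(3)/P(3)) = 0.0565·log₂(0.0565/0.076) = -0.02417
  Q(4)·log₂(Q(4)/P(4)) = 0.4024·log₂(0.4024/0.01) = 2.14502

D_KL(Q||P) = -0.14101 - 0.22910 - 0.02417 + 2.14502 = 1.75074 ≈ 1.7507 bits

These are NOT equal (difference: 1.0110 bits). KL divergence is asymmetric: D_KL(P||Q) ≠ D_KL(Q||P) in general.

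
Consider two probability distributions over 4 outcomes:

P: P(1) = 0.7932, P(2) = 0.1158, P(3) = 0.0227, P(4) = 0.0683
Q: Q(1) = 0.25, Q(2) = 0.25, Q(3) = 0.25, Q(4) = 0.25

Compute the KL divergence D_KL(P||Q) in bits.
0.9863 bits

D_KL(P||Q) = Σ P(x) log₂(P(x)/Q(x))

Computing term by term:
  P(1)·log₂(P(1)/Q(1)) = 0.7932·log₂(0.7932/0.25) = 1.32128
  P(2)·log₂(P(2)/Q(2)) = 0.1158·log₂(0.1158/0.25) = -0.12857
  P(3)·log₂(P(3)/Q(3)) = 0.0227·log₂(0.0227/0.25) = -0.07857
  P(4)·log₂(P(4)/Q(4)) = 0.0683·log₂(0.0683/0.25) = -0.12786

D_KL(P||Q) = 1.32128 - 0.12857 - 0.07857 - 0.12786 = 0.98628 ≈ 0.9863 bits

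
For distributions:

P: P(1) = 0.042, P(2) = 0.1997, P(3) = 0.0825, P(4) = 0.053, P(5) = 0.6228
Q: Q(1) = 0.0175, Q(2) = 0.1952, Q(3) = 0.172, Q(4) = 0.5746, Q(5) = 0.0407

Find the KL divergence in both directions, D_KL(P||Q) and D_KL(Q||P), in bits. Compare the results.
D_KL(P||Q) = 2.2411 bits, D_KL(Q||P) = 1.9694 bits. D_KL(P||Q) is larger than D_KL(Q||P) by 0.2717 bits; the two directions differ.

D_KL(P||Q) = Σ P(x) log₂(P(x)/Q(x))

Computing term by term:
  P(1)·log₂(P(1)/Q(1)) = 0.042·log₂(0.042/0.0175) = 0.05305
  P(2)·log₂(P(2)/Q(2)) = 0.1997·log₂(0.1997/0.1952) = 0.00657
  P(3)·log₂(P(3)/Q(3)) = 0.0825·log₂(0.0825/0.172) = -0.08745
  P(4)·log₂(P(4)/Q(4)) = 0.053·log₂(0.053/0.5746) = -0.18224
  P(5)·log₂(P(5)/Q(5)) = 0.6228·log₂(0.6228/0.0407) = 2.45113

D_KL(P||Q) = 0.05305 + 0.00657 - 0.08745 - 0.18224 + 2.45113 = 2.24106 ≈ 2.2411 bits

D_KL(Q||P) = Σ Q(x) log₂(Q(x)/P(x))

Computing term by term:
  Q(1)·log₂(Q(1)/P(1)) = 0.0175·log₂(0.0175/0.042) = -0.02210
  Q(2)·log₂(Q(2)/P(2)) = 0.1952·log₂(0.1952/0.1997) = -0.00642
  Q(3)·log₂(Q(3)/P(3)) = 0.172·log₂(0.172/0.0825) = 0.18231
  Q(4)·log₂(Q(4)/P(4)) = 0.5746·log₂(0.5746/0.053) = 1.97576
  Q(5)·log₂(Q(5)/P(5)) = 0.0407·log₂(0.0407/0.6228) = -0.16018

D_KL(Q||P) = -0.02210 - 0.00642 + 0.18231 + 1.97576 - 0.16018 = 1.96937 ≈ 1.9694 bits

These are NOT equal (difference: 0.2717 bits). KL divergence is asymmetric: D_KL(P||Q) ≠ D_KL(Q||P) in general.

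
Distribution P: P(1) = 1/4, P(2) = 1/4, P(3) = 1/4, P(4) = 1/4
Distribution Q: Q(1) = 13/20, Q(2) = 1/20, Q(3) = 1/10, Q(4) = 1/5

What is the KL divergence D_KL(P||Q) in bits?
0.6468 bits

D_KL(P||Q) = Σ P(x) log₂(P(x)/Q(x))

Computing term by term:
  P(1)·log₂(P(1)/Q(1)) = (1/4)·log₂((1/4)/(13/20)) = -0.34463
  P(2)·log₂(P(2)/Q(2)) = (1/4)·log₂((1/4)/(1/20)) = 0.58048
  P(3)·log₂(P(3)/Q(3)) = (1/4)·log₂((1/4)/(1/10)) = 0.33048
  P(4)·log₂(P(4)/Q(4)) = (1/4)·log₂((1/4)/(1/5)) = 0.08048

D_KL(P||Q) = -0.34463 + 0.58048 + 0.33048 + 0.08048 = 0.64681 ≈ 0.6468 bits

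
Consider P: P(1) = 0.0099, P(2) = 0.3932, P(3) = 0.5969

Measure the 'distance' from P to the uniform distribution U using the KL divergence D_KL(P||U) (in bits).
0.5452 bits

U(i) = 1/3 for all i

D_KL(P||U) = Σ P(x) log₂(P(x) / (1/3))
           = Σ P(x) log₂(P(x)) + log₂(3)
           = log₂(3) - H(P)

H(P) = -Σ P(x) log₂(P(x)):
  -P(1)·log₂(P(1)) = -(0.0099)·log₂(0.0099) = 0.06592
  -P(2)·log₂(P(2)) = -(0.3932)·log₂(0.3932) = 0.52951
  -P(3)·log₂(P(3)) = -(0.5969)·log₂(0.5969) = 0.44436
H(P) = 0.06592 + 0.52951 + 0.44436 = 1.03979 bits

log₂(3) = 1.58496 bits

D_KL(P||U) = 1.58496 - 1.03979 = 0.54517 ≈ 0.5452 bits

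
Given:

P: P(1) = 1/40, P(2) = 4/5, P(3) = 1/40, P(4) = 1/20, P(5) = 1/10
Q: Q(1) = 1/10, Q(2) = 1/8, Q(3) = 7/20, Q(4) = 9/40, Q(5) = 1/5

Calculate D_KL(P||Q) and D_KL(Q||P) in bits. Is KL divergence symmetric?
D_KL(P||Q) = 1.7888 bits, D_KL(Q||P) = 1.8860 bits. No, KL divergence is not symmetric.

D_KL(P||Q) = Σ P(x) log₂(P(x)/Q(x))

Computing term by term:
  P(1)·log₂(P(1)/Q(1)) = (1/40)·log₂((1/40)/(1/10)) = -0.05000
  P(2)·log₂(P(2)/Q(2)) = (4/5)·log₂((4/5)/(1/8)) = 2.14246
  P(3)·log₂(P(3)/Q(3)) = (1/40)·log₂((1/40)/(7/20)) = -0.09518
  P(4)·log₂(P(4)/Q(4)) = (1/20)·log₂((1/20)/(9/40)) = -0.10850
  P(5)·log₂(P(5)/Q(5)) = (1/10)·log₂((1/10)/(1/5)) = -0.10000

D_KL(P||Q) = -0.05000 + 2.14246 - 0.09518 - 0.10850 - 0.10000 = 1.78878 ≈ 1.7888 bits

D_KL(Q||P) = Σ Q(x) log₂(Q(x)/P(x))

Computing term by term:
  Q(1)·log₂(Q(1)/P(1)) = (1/10)·log₂((1/10)/(1/40)) = 0.20000
  Q(2)·log₂(Q(2)/P(2)) = (1/8)·log₂((1/8)/(4/5)) = -0.33476
  Q(3)·log₂(Q(3)/P(3)) = (7/20)·log₂((7/20)/(1/40)) = 1.33257
  Q(4)·log₂(Q(4)/P(4)) = (9/40)·log₂((9/40)/(1/20)) = 0.48823
  Q(5)·log₂(Q(5)/P(5)) = (1/5)·log₂((1/5)/(1/10)) = 0.20000

D_KL(Q||P) = 0.20000 - 0.33476 + 1.33257 + 0.48823 + 0.20000 = 1.88604 ≈ 1.8860 bits

These are NOT equal (difference: 0.0972 bits). KL divergence is asymmetric: D_KL(P||Q) ≠ D_KL(Q||P) in general.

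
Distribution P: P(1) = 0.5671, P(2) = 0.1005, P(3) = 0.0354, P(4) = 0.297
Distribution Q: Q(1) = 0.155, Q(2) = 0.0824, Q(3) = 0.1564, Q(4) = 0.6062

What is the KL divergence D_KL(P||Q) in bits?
0.7084 bits

D_KL(P||Q) = Σ P(x) log₂(P(x)/Q(x))

Computing term by term:
  P(1)·log₂(P(1)/Q(1)) = 0.5671·log₂(0.5671/0.155) = 1.06123
  P(2)·log₂(P(2)/Q(2)) = 0.1005·log₂(0.1005/0.0824) = 0.02879
  P(3)·log₂(P(3)/Q(3)) = 0.0354·log₂(0.0354/0.1564) = -0.07588
  P(4)·log₂(P(4)/Q(4)) = 0.297·log₂(0.297/0.6062) = -0.30571

D_KL(P||Q) = 1.06123 + 0.02879 - 0.07588 - 0.30571 = 0.70843 ≈ 0.7084 bits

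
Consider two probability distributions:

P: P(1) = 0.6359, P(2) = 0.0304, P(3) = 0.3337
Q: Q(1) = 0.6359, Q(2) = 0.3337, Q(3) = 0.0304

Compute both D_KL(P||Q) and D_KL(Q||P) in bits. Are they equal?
D_KL(P||Q) = 1.0483 bits, D_KL(Q||P) = 1.0483 bits. Yes, in this case they are equal (although KL divergence is not symmetric in general).

D_KL(P||Q) = Σ P(x) log₂(P(x)/Q(x))

Computing term by term:
  P(1)·log₂(P(1)/Q(1)) = 0.6359·log₂(0.6359/0.6359) = 0.00000
  P(2)·log₂(P(2)/Q(2)) = 0.0304·log₂(0.0304/0.3337) = -0.10507
  P(3)·log₂(P(3)/Q(3)) = 0.3337·log₂(0.3337/0.0304) = 1.15340

D_KL(P||Q) = 0.00000 - 0.10507 + 1.15340 = 1.04833 ≈ 1.0483 bits

D_KL(Q||P) = Σ Q(x) log₂(Q(x)/P(x))

Computing term by term:
  Q(1)·log₂(Q(1)/P(1)) = 0.6359·log₂(0.6359/0.6359) = 0.00000
  Q(2)·log₂(Q(2)/P(2)) = 0.3337·log₂(0.3337/0.0304) = 1.15340
  Q(3)·log₂(Q(3)/P(3)) = 0.0304·log₂(0.0304/0.3337) = -0.10507

D_KL(Q||P) = 0.00000 + 1.15340 - 0.10507 = 1.04833 ≈ 1.0483 bits

These ARE equal here. Q is P with outcomes relabeled (Q(2) = P(3), Q(3) = P(2)) by a relabeling that is its own inverse, so the two sums contain exactly the same terms in a different order. This is a special case — KL divergence is not symmetric in general: D_KL(P||Q) ≠ D_KL(Q||P) for most P, Q.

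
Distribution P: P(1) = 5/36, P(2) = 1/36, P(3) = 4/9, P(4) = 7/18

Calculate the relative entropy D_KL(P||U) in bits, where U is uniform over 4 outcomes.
0.4110 bits

U(i) = 1/4 for all i

D_KL(P||U) = Σ P(x) log₂(P(x) / (1/4))
           = Σ P(x) log₂(P(x)) + log₂(4)
           = log₂(4) - H(P)

H(P) = -Σ P(x) log₂(P(x)):
  -P(1)·log₂(P(1)) = -(5/36)·log₂(5/36) = 0.39556
  -P(2)·log₂(P(2)) = -(1/36)·log₂(1/36) = 0.14361
  -P(3)·log₂(P(3)) = -(4/9)·log₂(4/9) = 0.51997
  -P(4)·log₂(P(4)) = -(7/18)·log₂(7/18) = 0.52989
H(P) = 0.39556 + 0.14361 + 0.51997 + 0.52989 = 1.58903 bits

log₂(4) = 2.00000 bits

D_KL(P||U) = 2.00000 - 1.58903 = 0.41097 ≈ 0.4110 bits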